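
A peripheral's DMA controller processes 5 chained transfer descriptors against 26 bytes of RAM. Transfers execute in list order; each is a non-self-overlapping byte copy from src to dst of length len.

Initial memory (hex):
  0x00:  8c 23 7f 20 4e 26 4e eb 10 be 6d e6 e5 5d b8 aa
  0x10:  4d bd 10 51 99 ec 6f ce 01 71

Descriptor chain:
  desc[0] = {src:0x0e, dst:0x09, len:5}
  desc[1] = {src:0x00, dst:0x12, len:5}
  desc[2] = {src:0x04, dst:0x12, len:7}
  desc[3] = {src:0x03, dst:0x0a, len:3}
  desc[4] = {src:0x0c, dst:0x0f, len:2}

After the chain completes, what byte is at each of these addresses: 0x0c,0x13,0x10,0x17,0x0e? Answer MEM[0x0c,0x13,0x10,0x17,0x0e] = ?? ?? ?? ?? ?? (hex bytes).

#0 dst[0x09+5] := {0xb8,0xaa,0x4d,0xbd,0x10}
#1 dst[0x12+5] := {0x8c,0x23,0x7f,0x20,0x4e}
#2 dst[0x12+7] := {0x4e,0x26,0x4e,0xeb,0x10,0xb8,0xaa}
#3 dst[0x0a+3] := {0x20,0x4e,0x26}
#4 dst[0x0f+2] := {0x26,0x10}
query mem[0x0c]=0x26, mem[0x13]=0x26, mem[0x10]=0x10, mem[0x17]=0xb8, mem[0x0e]=0xb8

MEM[0x0c,0x13,0x10,0x17,0x0e] = 26 26 10 b8 b8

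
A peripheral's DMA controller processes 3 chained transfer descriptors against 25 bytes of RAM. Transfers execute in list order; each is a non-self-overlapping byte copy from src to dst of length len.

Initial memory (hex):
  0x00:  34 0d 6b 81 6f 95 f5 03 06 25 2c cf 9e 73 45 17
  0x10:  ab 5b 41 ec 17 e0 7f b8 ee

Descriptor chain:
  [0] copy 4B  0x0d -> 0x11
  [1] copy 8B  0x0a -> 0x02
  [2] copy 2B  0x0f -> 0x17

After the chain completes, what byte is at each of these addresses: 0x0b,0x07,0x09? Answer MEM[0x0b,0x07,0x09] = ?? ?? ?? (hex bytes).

MEM[0x0b,0x07,0x09] = cf 17 73

[0] 0x0d->0x11 len=4 : 73 45 17 ab
[1] 0x0a->0x02 len=8 : 2c cf 9e 73 45 17 ab 73
[2] 0x0f->0x17 len=2 : 17 ab
query mem[0x0b]=0xcf, mem[0x07]=0x17, mem[0x09]=0x73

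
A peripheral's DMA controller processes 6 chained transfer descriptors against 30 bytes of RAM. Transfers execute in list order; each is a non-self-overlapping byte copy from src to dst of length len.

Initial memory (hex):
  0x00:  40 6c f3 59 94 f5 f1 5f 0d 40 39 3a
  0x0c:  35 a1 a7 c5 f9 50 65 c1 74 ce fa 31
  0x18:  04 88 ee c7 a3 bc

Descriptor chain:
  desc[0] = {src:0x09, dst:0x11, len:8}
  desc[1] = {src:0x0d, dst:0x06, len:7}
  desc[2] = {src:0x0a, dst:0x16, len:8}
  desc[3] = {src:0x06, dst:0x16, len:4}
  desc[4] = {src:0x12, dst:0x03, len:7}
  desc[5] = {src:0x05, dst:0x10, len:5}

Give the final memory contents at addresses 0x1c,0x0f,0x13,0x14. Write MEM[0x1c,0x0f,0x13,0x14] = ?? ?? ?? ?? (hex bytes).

MEM[0x1c,0x0f,0x13,0x14] = f9 c5 a7 c5

  after D0: wrote 8B at 0x11 = 40393a35a1a7c5f9
  after D1: wrote 7B at 0x06 = a1a7c5f940393a
  after D2: wrote 8B at 0x16 = 40393aa1a7c5f940
  after D3: wrote 4B at 0x16 = a1a7c5f9
  after D4: wrote 7B at 0x03 = 393a35a1a1a7c5
  after D5: wrote 5B at 0x10 = 35a1a1a7c5
query mem[0x1c]=0xf9, mem[0x0f]=0xc5, mem[0x13]=0xa7, mem[0x14]=0xc5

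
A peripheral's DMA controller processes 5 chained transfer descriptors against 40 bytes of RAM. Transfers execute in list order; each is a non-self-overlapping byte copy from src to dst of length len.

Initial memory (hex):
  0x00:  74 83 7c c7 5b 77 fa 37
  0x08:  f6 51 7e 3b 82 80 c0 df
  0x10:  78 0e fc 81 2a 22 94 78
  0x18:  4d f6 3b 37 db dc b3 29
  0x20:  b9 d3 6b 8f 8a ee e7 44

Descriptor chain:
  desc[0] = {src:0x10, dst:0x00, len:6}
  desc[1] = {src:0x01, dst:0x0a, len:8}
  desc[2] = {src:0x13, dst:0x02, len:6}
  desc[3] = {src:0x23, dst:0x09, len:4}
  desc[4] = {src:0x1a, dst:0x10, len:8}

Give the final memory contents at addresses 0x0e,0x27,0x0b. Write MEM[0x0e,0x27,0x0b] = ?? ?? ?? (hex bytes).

MEM[0x0e,0x27,0x0b] = 22 44 ee

  after D0: wrote 6B at 0x00 = 780efc812a22
  after D1: wrote 8B at 0x0a = 0efc812a22fa37f6
  after D2: wrote 6B at 0x02 = 812a2294784d
  after D3: wrote 4B at 0x09 = 8f8aeee7
  after D4: wrote 8B at 0x10 = 3b37dbdcb329b9d3
query mem[0x0e]=0x22, mem[0x27]=0x44, mem[0x0b]=0xee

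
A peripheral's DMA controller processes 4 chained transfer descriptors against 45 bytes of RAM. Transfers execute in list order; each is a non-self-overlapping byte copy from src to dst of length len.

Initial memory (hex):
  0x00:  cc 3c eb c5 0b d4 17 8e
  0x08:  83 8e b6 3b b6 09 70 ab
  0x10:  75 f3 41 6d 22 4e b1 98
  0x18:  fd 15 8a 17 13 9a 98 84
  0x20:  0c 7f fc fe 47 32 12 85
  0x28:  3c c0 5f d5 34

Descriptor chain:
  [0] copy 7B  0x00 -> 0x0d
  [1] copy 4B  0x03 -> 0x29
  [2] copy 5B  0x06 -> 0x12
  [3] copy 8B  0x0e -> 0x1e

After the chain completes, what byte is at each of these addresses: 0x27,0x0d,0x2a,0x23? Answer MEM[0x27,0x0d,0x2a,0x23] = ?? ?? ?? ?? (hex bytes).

[0] 0x00->0x0d len=7 : cc 3c eb c5 0b d4 17
[1] 0x03->0x29 len=4 : c5 0b d4 17
[2] 0x06->0x12 len=5 : 17 8e 83 8e b6
[3] 0x0e->0x1e len=8 : 3c eb c5 0b 17 8e 83 8e
query mem[0x27]=0x85, mem[0x0d]=0xcc, mem[0x2a]=0x0b, mem[0x23]=0x8e

MEM[0x27,0x0d,0x2a,0x23] = 85 cc 0b 8e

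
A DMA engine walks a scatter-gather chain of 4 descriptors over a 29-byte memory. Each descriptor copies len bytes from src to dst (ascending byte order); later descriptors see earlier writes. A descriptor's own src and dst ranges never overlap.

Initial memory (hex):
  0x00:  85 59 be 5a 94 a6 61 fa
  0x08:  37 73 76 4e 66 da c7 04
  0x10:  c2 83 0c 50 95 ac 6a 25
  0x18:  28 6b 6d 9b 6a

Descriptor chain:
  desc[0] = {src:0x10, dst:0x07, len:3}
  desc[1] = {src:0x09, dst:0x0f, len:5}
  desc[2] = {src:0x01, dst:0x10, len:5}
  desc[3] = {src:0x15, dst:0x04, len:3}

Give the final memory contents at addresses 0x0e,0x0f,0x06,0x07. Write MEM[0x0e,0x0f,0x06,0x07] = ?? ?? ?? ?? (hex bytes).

MEM[0x0e,0x0f,0x06,0x07] = c7 0c 25 c2

D0: mem[0x07..0x09] <- [c2 83 0c]
D1: mem[0x0f..0x13] <- [0c 76 4e 66 da]
D2: mem[0x10..0x14] <- [59 be 5a 94 a6]
D3: mem[0x04..0x06] <- [ac 6a 25]
query mem[0x0e]=0xc7, mem[0x0f]=0x0c, mem[0x06]=0x25, mem[0x07]=0xc2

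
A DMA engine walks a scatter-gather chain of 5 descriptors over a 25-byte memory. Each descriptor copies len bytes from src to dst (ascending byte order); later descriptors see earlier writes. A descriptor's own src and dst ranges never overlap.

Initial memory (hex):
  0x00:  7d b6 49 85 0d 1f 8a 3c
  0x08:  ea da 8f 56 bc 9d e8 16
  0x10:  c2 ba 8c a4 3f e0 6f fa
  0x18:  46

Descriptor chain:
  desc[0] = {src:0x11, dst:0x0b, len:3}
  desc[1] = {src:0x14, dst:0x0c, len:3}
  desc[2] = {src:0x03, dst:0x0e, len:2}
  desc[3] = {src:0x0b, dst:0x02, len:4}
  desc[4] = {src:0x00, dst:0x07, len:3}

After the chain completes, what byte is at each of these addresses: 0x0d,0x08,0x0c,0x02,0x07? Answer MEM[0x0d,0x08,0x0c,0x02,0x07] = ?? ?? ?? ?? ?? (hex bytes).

[0] 0x11->0x0b len=3 : ba 8c a4
[1] 0x14->0x0c len=3 : 3f e0 6f
[2] 0x03->0x0e len=2 : 85 0d
[3] 0x0b->0x02 len=4 : ba 3f e0 85
[4] 0x00->0x07 len=3 : 7d b6 ba
query mem[0x0d]=0xe0, mem[0x08]=0xb6, mem[0x0c]=0x3f, mem[0x02]=0xba, mem[0x07]=0x7d

MEM[0x0d,0x08,0x0c,0x02,0x07] = e0 b6 3f ba 7d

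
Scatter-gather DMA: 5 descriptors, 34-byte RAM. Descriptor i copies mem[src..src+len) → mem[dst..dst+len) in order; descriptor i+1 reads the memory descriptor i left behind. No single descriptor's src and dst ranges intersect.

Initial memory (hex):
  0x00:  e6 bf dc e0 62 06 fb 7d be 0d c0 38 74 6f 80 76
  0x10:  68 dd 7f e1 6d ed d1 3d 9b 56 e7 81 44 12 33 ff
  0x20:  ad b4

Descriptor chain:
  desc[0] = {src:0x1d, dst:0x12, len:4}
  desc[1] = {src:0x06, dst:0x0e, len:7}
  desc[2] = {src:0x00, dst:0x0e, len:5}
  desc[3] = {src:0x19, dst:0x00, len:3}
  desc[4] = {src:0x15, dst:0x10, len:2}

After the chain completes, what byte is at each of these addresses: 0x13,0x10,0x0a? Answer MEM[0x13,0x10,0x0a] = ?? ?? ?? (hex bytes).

MEM[0x13,0x10,0x0a] = 38 ad c0

D0: mem[0x12..0x15] <- [12 33 ff ad]
D1: mem[0x0e..0x14] <- [fb 7d be 0d c0 38 74]
D2: mem[0x0e..0x12] <- [e6 bf dc e0 62]
D3: mem[0x00..0x02] <- [56 e7 81]
D4: mem[0x10..0x11] <- [ad d1]
query mem[0x13]=0x38, mem[0x10]=0xad, mem[0x0a]=0xc0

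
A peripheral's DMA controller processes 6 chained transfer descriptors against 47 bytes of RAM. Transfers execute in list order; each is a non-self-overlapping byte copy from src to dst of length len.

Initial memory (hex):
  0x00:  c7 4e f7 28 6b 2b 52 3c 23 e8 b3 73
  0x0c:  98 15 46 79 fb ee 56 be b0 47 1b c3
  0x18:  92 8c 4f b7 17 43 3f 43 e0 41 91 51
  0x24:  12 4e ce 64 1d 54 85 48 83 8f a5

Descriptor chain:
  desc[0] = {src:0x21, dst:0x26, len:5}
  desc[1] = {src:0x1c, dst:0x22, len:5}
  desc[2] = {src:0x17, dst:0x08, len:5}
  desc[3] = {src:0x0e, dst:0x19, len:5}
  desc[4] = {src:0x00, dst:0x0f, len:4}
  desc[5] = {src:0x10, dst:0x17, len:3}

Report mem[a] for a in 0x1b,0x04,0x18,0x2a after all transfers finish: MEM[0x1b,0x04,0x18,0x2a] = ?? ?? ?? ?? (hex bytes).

  after D0: wrote 5B at 0x26 = 419151124e
  after D1: wrote 5B at 0x22 = 17433f43e0
  after D2: wrote 5B at 0x08 = c3928c4fb7
  after D3: wrote 5B at 0x19 = 4679fbee56
  after D4: wrote 4B at 0x0f = c74ef728
  after D5: wrote 3B at 0x17 = 4ef728
query mem[0x1b]=0xfb, mem[0x04]=0x6b, mem[0x18]=0xf7, mem[0x2a]=0x4e

MEM[0x1b,0x04,0x18,0x2a] = fb 6b f7 4e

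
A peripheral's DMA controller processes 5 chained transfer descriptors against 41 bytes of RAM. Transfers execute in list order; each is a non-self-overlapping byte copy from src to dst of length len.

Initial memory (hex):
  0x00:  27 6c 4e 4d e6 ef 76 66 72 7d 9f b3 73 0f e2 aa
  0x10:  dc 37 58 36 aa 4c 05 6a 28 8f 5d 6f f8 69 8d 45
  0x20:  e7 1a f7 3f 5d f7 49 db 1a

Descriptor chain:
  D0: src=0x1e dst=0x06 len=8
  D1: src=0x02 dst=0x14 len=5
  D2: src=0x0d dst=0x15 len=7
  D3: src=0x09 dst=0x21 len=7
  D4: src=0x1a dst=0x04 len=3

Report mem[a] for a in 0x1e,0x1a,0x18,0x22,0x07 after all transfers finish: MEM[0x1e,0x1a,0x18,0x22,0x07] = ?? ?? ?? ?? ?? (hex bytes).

[0] 0x1e->0x06 len=8 : 8d 45 e7 1a f7 3f 5d f7
[1] 0x02->0x14 len=5 : 4e 4d e6 ef 8d
[2] 0x0d->0x15 len=7 : f7 e2 aa dc 37 58 36
[3] 0x09->0x21 len=7 : 1a f7 3f 5d f7 e2 aa
[4] 0x1a->0x04 len=3 : 58 36 f8
query mem[0x1e]=0x8d, mem[0x1a]=0x58, mem[0x18]=0xdc, mem[0x22]=0xf7, mem[0x07]=0x45

MEM[0x1e,0x1a,0x18,0x22,0x07] = 8d 58 dc f7 45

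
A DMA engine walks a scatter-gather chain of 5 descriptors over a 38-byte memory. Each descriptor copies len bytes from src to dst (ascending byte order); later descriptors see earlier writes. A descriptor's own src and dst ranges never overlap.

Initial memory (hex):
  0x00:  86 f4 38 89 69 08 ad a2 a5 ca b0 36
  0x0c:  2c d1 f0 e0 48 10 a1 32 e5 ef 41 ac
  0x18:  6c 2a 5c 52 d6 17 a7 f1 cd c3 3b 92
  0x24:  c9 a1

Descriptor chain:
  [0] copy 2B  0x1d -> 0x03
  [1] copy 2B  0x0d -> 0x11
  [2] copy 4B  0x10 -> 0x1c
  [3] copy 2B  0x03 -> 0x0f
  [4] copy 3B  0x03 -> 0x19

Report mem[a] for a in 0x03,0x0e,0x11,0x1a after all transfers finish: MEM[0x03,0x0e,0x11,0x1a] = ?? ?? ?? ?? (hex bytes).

#0 dst[0x03+2] := {0x17,0xa7}
#1 dst[0x11+2] := {0xd1,0xf0}
#2 dst[0x1c+4] := {0x48,0xd1,0xf0,0x32}
#3 dst[0x0f+2] := {0x17,0xa7}
#4 dst[0x19+3] := {0x17,0xa7,0x08}
query mem[0x03]=0x17, mem[0x0e]=0xf0, mem[0x11]=0xd1, mem[0x1a]=0xa7

MEM[0x03,0x0e,0x11,0x1a] = 17 f0 d1 a7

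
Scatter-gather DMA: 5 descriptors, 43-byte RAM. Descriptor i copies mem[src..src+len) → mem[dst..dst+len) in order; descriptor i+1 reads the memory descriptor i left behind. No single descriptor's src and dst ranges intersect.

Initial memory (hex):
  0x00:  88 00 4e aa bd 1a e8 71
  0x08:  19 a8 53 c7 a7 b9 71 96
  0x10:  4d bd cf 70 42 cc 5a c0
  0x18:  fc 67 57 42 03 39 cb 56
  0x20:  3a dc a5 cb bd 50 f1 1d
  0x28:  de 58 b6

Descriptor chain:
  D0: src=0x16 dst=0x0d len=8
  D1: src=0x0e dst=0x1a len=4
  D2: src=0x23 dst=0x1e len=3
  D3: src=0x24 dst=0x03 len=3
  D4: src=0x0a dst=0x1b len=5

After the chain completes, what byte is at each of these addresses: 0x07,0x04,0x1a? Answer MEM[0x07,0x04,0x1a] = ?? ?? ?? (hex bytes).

MEM[0x07,0x04,0x1a] = 71 50 c0

D0: mem[0x0d..0x14] <- [5a c0 fc 67 57 42 03 39]
D1: mem[0x1a..0x1d] <- [c0 fc 67 57]
D2: mem[0x1e..0x20] <- [cb bd 50]
D3: mem[0x03..0x05] <- [bd 50 f1]
D4: mem[0x1b..0x1f] <- [53 c7 a7 5a c0]
query mem[0x07]=0x71, mem[0x04]=0x50, mem[0x1a]=0xc0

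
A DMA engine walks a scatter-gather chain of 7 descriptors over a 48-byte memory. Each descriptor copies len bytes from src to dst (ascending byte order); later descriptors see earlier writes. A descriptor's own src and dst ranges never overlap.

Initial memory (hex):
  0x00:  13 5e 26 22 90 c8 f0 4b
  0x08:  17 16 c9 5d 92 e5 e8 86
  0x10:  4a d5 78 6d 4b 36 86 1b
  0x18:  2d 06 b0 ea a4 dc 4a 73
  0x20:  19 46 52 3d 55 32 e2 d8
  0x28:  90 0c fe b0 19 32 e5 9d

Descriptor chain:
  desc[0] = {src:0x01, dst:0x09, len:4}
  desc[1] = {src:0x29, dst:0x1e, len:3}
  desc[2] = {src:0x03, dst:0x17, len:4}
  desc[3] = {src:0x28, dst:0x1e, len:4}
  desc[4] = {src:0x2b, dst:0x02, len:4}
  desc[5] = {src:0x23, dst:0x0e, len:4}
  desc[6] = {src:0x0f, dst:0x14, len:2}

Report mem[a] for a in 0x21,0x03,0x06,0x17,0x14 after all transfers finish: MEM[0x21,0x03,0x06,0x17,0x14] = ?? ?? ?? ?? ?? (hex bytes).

  after D0: wrote 4B at 0x09 = 5e262290
  after D1: wrote 3B at 0x1e = 0cfeb0
  after D2: wrote 4B at 0x17 = 2290c8f0
  after D3: wrote 4B at 0x1e = 900cfeb0
  after D4: wrote 4B at 0x02 = b01932e5
  after D5: wrote 4B at 0x0e = 3d5532e2
  after D6: wrote 2B at 0x14 = 5532
query mem[0x21]=0xb0, mem[0x03]=0x19, mem[0x06]=0xf0, mem[0x17]=0x22, mem[0x14]=0x55

MEM[0x21,0x03,0x06,0x17,0x14] = b0 19 f0 22 55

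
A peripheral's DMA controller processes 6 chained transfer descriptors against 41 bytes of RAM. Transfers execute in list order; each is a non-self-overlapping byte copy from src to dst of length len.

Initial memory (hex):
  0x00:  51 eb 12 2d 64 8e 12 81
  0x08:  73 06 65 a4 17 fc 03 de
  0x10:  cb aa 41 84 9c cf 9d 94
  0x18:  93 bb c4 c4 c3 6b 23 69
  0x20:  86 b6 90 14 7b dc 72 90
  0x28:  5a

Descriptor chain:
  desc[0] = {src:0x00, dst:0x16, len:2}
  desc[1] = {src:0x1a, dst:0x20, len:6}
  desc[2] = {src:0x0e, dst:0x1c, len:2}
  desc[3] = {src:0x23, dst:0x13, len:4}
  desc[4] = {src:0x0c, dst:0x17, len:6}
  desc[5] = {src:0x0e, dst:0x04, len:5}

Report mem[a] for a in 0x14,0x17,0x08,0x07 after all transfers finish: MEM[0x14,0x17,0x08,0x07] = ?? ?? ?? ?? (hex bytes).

  after D0: wrote 2B at 0x16 = 51eb
  after D1: wrote 6B at 0x20 = c4c4c36b2369
  after D2: wrote 2B at 0x1c = 03de
  after D3: wrote 4B at 0x13 = 6b236972
  after D4: wrote 6B at 0x17 = 17fc03decbaa
  after D5: wrote 5B at 0x04 = 03decbaa41
query mem[0x14]=0x23, mem[0x17]=0x17, mem[0x08]=0x41, mem[0x07]=0xaa

MEM[0x14,0x17,0x08,0x07] = 23 17 41 aa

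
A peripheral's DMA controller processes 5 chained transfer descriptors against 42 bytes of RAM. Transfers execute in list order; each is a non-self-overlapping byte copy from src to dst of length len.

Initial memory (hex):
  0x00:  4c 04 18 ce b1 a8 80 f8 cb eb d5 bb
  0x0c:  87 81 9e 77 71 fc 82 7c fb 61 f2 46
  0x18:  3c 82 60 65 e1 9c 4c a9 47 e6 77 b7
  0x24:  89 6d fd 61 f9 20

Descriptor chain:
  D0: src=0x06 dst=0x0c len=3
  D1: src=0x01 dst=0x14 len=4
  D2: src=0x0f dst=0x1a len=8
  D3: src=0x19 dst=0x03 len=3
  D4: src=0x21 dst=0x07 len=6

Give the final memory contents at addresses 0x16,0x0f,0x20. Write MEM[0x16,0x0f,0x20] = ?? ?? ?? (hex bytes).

D0: mem[0x0c..0x0e] <- [80 f8 cb]
D1: mem[0x14..0x17] <- [04 18 ce b1]
D2: mem[0x1a..0x21] <- [77 71 fc 82 7c 04 18 ce]
D3: mem[0x03..0x05] <- [82 77 71]
D4: mem[0x07..0x0c] <- [ce 77 b7 89 6d fd]
query mem[0x16]=0xce, mem[0x0f]=0x77, mem[0x20]=0x18

MEM[0x16,0x0f,0x20] = ce 77 18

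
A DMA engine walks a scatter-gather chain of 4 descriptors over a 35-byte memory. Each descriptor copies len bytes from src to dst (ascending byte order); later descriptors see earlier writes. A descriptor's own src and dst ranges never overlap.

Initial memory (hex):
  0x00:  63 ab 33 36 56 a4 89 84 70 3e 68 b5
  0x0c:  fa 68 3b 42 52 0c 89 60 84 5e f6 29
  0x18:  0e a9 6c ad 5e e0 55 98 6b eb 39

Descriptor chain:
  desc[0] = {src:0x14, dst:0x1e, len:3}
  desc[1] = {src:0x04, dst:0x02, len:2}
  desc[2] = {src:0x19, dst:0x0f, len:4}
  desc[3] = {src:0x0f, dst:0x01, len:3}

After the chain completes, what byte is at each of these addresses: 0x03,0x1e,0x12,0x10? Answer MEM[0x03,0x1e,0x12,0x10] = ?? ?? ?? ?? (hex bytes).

  after D0: wrote 3B at 0x1e = 845ef6
  after D1: wrote 2B at 0x02 = 56a4
  after D2: wrote 4B at 0x0f = a96cad5e
  after D3: wrote 3B at 0x01 = a96cad
query mem[0x03]=0xad, mem[0x1e]=0x84, mem[0x12]=0x5e, mem[0x10]=0x6c

MEM[0x03,0x1e,0x12,0x10] = ad 84 5e 6c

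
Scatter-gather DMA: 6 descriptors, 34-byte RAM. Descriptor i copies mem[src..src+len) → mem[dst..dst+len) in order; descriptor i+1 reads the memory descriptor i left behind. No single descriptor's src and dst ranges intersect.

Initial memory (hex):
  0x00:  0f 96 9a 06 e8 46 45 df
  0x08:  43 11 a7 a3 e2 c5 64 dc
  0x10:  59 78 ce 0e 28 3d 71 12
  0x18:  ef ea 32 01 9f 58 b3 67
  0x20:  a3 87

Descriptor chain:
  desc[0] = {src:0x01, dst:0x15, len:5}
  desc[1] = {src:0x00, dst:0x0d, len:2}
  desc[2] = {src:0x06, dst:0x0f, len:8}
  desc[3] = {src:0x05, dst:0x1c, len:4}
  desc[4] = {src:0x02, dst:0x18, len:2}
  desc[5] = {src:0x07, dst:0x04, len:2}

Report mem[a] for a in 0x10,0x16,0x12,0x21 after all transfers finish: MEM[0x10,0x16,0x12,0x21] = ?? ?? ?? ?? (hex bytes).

  after D0: wrote 5B at 0x15 = 969a06e846
  after D1: wrote 2B at 0x0d = 0f96
  after D2: wrote 8B at 0x0f = 45df4311a7a3e20f
  after D3: wrote 4B at 0x1c = 4645df43
  after D4: wrote 2B at 0x18 = 9a06
  after D5: wrote 2B at 0x04 = df43
query mem[0x10]=0xdf, mem[0x16]=0x0f, mem[0x12]=0x11, mem[0x21]=0x87

MEM[0x10,0x16,0x12,0x21] = df 0f 11 87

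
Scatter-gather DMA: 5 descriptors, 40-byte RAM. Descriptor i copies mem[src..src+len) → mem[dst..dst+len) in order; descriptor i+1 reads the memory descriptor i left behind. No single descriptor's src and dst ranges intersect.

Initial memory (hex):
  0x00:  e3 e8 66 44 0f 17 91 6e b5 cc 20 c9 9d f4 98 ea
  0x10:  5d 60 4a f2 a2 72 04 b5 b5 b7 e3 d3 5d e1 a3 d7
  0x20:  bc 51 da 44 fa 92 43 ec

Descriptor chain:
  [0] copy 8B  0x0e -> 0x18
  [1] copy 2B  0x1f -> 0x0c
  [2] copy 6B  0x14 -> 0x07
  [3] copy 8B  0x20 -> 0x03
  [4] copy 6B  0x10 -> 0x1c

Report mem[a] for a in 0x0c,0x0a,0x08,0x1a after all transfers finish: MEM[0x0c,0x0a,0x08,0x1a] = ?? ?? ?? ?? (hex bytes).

MEM[0x0c,0x0a,0x08,0x1a] = ea ec 92 5d

#0 dst[0x18+8] := {0x98,0xea,0x5d,0x60,0x4a,0xf2,0xa2,0x72}
#1 dst[0x0c+2] := {0x72,0xbc}
#2 dst[0x07+6] := {0xa2,0x72,0x04,0xb5,0x98,0xea}
#3 dst[0x03+8] := {0xbc,0x51,0xda,0x44,0xfa,0x92,0x43,0xec}
#4 dst[0x1c+6] := {0x5d,0x60,0x4a,0xf2,0xa2,0x72}
query mem[0x0c]=0xea, mem[0x0a]=0xec, mem[0x08]=0x92, mem[0x1a]=0x5d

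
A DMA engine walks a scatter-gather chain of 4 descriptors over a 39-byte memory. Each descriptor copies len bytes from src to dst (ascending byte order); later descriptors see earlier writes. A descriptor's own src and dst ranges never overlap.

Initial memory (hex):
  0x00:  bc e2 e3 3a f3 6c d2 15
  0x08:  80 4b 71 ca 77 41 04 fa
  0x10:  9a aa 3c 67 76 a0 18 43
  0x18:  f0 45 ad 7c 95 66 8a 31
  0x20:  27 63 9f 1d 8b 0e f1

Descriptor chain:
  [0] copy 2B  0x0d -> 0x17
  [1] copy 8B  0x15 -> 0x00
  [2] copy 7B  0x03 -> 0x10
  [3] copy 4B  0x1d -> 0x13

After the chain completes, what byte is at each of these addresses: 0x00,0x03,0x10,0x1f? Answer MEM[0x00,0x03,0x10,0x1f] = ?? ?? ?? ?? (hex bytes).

D0: mem[0x17..0x18] <- [41 04]
D1: mem[0x00..0x07] <- [a0 18 41 04 45 ad 7c 95]
D2: mem[0x10..0x16] <- [04 45 ad 7c 95 80 4b]
D3: mem[0x13..0x16] <- [66 8a 31 27]
query mem[0x00]=0xa0, mem[0x03]=0x04, mem[0x10]=0x04, mem[0x1f]=0x31

MEM[0x00,0x03,0x10,0x1f] = a0 04 04 31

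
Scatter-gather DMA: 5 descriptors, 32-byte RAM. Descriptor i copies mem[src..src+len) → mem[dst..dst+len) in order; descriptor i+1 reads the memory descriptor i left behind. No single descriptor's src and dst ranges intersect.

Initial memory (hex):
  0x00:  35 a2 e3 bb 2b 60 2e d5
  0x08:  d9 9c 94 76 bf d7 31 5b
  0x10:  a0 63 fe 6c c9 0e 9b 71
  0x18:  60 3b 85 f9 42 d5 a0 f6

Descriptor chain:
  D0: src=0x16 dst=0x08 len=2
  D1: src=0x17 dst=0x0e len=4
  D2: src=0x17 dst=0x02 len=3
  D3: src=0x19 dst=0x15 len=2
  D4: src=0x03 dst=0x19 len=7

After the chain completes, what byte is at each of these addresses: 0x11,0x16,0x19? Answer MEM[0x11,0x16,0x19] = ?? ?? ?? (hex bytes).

#0 dst[0x08+2] := {0x9b,0x71}
#1 dst[0x0e+4] := {0x71,0x60,0x3b,0x85}
#2 dst[0x02+3] := {0x71,0x60,0x3b}
#3 dst[0x15+2] := {0x3b,0x85}
#4 dst[0x19+7] := {0x60,0x3b,0x60,0x2e,0xd5,0x9b,0x71}
query mem[0x11]=0x85, mem[0x16]=0x85, mem[0x19]=0x60

MEM[0x11,0x16,0x19] = 85 85 60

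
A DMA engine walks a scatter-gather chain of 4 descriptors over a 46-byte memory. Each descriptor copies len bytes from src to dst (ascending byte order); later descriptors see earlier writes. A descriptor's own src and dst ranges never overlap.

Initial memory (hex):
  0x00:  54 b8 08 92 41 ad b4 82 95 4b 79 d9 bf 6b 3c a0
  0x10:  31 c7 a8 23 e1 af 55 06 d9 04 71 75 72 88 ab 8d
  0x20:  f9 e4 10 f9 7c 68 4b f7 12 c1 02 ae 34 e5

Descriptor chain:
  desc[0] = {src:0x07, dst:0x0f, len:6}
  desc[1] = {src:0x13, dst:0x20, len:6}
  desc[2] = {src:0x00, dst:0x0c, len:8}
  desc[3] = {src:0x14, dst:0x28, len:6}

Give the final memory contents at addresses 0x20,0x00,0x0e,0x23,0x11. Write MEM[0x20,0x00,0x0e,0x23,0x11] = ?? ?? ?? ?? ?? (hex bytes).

  after D0: wrote 6B at 0x0f = 82954b79d9bf
  after D1: wrote 6B at 0x20 = d9bfaf5506d9
  after D2: wrote 8B at 0x0c = 54b8089241adb482
  after D3: wrote 6B at 0x28 = bfaf5506d904
query mem[0x20]=0xd9, mem[0x00]=0x54, mem[0x0e]=0x08, mem[0x23]=0x55, mem[0x11]=0xad

MEM[0x20,0x00,0x0e,0x23,0x11] = d9 54 08 55 ad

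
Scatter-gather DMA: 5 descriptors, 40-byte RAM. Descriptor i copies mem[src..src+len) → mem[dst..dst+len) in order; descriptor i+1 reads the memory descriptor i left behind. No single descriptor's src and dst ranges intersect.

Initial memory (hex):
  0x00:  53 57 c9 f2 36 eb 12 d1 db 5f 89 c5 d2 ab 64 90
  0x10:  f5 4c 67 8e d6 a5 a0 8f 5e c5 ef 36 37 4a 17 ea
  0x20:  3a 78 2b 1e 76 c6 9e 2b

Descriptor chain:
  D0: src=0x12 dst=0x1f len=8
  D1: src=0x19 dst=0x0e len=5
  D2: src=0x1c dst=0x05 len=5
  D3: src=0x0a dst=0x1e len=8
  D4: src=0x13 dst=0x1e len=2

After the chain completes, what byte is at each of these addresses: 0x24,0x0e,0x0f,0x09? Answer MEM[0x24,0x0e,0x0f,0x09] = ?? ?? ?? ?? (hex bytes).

MEM[0x24,0x0e,0x0f,0x09] = 36 c5 ef 8e

  after D0: wrote 8B at 0x1f = 678ed6a5a08f5ec5
  after D1: wrote 5B at 0x0e = c5ef36374a
  after D2: wrote 5B at 0x05 = 374a17678e
  after D3: wrote 8B at 0x1e = 89c5d2abc5ef3637
  after D4: wrote 2B at 0x1e = 8ed6
query mem[0x24]=0x36, mem[0x0e]=0xc5, mem[0x0f]=0xef, mem[0x09]=0x8e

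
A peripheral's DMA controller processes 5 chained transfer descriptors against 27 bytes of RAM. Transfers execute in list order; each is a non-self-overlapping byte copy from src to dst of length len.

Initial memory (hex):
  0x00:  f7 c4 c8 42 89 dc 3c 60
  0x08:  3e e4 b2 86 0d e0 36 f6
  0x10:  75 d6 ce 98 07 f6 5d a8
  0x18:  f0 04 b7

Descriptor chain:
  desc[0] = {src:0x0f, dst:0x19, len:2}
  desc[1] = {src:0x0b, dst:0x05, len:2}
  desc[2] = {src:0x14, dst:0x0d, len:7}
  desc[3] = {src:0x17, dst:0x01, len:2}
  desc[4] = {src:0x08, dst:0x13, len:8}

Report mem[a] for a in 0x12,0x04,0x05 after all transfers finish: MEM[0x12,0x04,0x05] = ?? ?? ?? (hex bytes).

#0 dst[0x19+2] := {0xf6,0x75}
#1 dst[0x05+2] := {0x86,0x0d}
#2 dst[0x0d+7] := {0x07,0xf6,0x5d,0xa8,0xf0,0xf6,0x75}
#3 dst[0x01+2] := {0xa8,0xf0}
#4 dst[0x13+8] := {0x3e,0xe4,0xb2,0x86,0x0d,0x07,0xf6,0x5d}
query mem[0x12]=0xf6, mem[0x04]=0x89, mem[0x05]=0x86

MEM[0x12,0x04,0x05] = f6 89 86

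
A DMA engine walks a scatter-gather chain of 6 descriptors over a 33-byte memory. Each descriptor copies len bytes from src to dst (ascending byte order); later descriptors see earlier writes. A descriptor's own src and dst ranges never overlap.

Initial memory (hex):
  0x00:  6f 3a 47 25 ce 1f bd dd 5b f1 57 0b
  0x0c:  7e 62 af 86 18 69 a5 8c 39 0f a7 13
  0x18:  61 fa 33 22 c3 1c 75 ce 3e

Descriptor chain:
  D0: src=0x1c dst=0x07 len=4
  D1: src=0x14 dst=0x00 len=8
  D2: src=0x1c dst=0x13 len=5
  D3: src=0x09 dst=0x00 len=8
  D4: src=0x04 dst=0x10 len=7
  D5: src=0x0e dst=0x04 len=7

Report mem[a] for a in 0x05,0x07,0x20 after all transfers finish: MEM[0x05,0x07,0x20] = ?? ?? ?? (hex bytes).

D0: mem[0x07..0x0a] <- [c3 1c 75 ce]
D1: mem[0x00..0x07] <- [39 0f a7 13 61 fa 33 22]
D2: mem[0x13..0x17] <- [c3 1c 75 ce 3e]
D3: mem[0x00..0x07] <- [75 ce 0b 7e 62 af 86 18]
D4: mem[0x10..0x16] <- [62 af 86 18 1c 75 ce]
D5: mem[0x04..0x0a] <- [af 86 62 af 86 18 1c]
query mem[0x05]=0x86, mem[0x07]=0xaf, mem[0x20]=0x3e

MEM[0x05,0x07,0x20] = 86 af 3e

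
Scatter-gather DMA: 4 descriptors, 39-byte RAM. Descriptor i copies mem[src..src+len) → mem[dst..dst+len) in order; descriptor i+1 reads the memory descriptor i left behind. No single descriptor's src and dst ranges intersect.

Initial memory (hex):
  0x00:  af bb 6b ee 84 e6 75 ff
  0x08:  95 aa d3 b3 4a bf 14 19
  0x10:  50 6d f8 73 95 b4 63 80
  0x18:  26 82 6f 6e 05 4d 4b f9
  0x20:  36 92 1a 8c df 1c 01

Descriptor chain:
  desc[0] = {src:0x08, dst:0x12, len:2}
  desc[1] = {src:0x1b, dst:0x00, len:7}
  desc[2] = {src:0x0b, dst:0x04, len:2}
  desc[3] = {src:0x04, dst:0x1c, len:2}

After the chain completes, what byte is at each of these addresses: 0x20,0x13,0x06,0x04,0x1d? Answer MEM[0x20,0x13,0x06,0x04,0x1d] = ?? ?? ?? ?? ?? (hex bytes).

D0: mem[0x12..0x13] <- [95 aa]
D1: mem[0x00..0x06] <- [6e 05 4d 4b f9 36 92]
D2: mem[0x04..0x05] <- [b3 4a]
D3: mem[0x1c..0x1d] <- [b3 4a]
query mem[0x20]=0x36, mem[0x13]=0xaa, mem[0x06]=0x92, mem[0x04]=0xb3, mem[0x1d]=0x4a

MEM[0x20,0x13,0x06,0x04,0x1d] = 36 aa 92 b3 4a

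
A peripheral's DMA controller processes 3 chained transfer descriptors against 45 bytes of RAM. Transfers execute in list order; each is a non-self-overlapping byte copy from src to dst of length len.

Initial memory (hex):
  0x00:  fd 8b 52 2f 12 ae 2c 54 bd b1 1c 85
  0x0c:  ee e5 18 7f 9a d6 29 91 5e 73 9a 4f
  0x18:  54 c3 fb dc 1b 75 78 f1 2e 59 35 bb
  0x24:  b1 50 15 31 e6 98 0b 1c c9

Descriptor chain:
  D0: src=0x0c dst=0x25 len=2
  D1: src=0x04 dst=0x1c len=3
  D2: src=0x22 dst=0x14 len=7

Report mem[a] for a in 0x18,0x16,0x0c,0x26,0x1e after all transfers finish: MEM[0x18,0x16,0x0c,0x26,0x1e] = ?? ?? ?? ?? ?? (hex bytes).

  after D0: wrote 2B at 0x25 = eee5
  after D1: wrote 3B at 0x1c = 12ae2c
  after D2: wrote 7B at 0x14 = 35bbb1eee531e6
query mem[0x18]=0xe5, mem[0x16]=0xb1, mem[0x0c]=0xee, mem[0x26]=0xe5, mem[0x1e]=0x2c

MEM[0x18,0x16,0x0c,0x26,0x1e] = e5 b1 ee e5 2c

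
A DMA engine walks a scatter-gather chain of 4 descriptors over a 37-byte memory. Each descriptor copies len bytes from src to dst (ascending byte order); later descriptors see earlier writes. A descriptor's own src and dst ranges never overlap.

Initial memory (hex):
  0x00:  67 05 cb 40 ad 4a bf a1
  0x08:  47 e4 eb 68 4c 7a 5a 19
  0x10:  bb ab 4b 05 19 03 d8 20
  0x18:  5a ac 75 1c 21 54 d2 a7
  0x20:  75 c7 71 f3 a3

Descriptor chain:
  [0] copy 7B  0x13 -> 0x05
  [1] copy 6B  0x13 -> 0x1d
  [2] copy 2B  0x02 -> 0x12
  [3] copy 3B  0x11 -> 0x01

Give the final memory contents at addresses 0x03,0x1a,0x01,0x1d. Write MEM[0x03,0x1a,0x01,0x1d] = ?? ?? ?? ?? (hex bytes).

#0 dst[0x05+7] := {0x05,0x19,0x03,0xd8,0x20,0x5a,0xac}
#1 dst[0x1d+6] := {0x05,0x19,0x03,0xd8,0x20,0x5a}
#2 dst[0x12+2] := {0xcb,0x40}
#3 dst[0x01+3] := {0xab,0xcb,0x40}
query mem[0x03]=0x40, mem[0x1a]=0x75, mem[0x01]=0xab, mem[0x1d]=0x05

MEM[0x03,0x1a,0x01,0x1d] = 40 75 ab 05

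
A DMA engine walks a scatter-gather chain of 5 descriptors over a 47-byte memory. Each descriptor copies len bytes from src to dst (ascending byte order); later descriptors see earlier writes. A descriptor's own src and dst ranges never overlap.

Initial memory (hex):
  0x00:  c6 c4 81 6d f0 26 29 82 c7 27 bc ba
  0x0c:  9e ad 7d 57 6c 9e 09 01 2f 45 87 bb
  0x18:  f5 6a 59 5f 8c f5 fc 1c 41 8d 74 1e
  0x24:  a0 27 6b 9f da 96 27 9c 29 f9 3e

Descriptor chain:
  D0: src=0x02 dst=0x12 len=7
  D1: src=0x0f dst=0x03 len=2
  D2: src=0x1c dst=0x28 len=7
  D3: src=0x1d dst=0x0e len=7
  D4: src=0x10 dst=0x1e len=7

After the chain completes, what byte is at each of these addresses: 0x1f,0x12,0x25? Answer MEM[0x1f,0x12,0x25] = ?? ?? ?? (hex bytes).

#0 dst[0x12+7] := {0x81,0x6d,0xf0,0x26,0x29,0x82,0xc7}
#1 dst[0x03+2] := {0x57,0x6c}
#2 dst[0x28+7] := {0x8c,0xf5,0xfc,0x1c,0x41,0x8d,0x74}
#3 dst[0x0e+7] := {0xf5,0xfc,0x1c,0x41,0x8d,0x74,0x1e}
#4 dst[0x1e+7] := {0x1c,0x41,0x8d,0x74,0x1e,0x26,0x29}
query mem[0x1f]=0x41, mem[0x12]=0x8d, mem[0x25]=0x27

MEM[0x1f,0x12,0x25] = 41 8d 27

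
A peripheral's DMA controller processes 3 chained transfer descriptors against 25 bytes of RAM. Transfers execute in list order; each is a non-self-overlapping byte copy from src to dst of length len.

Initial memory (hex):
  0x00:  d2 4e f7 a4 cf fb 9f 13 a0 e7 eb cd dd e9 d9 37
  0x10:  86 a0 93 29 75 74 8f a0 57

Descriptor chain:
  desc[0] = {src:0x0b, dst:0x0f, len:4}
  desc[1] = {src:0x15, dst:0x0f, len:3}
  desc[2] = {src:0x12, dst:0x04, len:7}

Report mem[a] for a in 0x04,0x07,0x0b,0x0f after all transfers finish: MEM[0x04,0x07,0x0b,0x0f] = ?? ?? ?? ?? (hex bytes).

MEM[0x04,0x07,0x0b,0x0f] = d9 74 cd 74

[0] 0x0b->0x0f len=4 : cd dd e9 d9
[1] 0x15->0x0f len=3 : 74 8f a0
[2] 0x12->0x04 len=7 : d9 29 75 74 8f a0 57
query mem[0x04]=0xd9, mem[0x07]=0x74, mem[0x0b]=0xcd, mem[0x0f]=0x74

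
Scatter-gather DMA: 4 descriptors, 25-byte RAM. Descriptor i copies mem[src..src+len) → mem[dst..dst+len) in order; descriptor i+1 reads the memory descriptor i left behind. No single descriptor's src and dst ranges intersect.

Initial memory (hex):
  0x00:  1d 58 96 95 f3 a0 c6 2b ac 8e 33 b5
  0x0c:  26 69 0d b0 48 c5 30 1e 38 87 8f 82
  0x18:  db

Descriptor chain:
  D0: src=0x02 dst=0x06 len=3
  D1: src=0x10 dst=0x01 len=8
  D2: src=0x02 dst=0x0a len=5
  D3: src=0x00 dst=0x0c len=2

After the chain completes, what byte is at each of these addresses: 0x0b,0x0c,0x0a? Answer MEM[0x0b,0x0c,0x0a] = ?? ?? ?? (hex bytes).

[0] 0x02->0x06 len=3 : 96 95 f3
[1] 0x10->0x01 len=8 : 48 c5 30 1e 38 87 8f 82
[2] 0x02->0x0a len=5 : c5 30 1e 38 87
[3] 0x00->0x0c len=2 : 1d 48
query mem[0x0b]=0x30, mem[0x0c]=0x1d, mem[0x0a]=0xc5

MEM[0x0b,0x0c,0x0a] = 30 1d c5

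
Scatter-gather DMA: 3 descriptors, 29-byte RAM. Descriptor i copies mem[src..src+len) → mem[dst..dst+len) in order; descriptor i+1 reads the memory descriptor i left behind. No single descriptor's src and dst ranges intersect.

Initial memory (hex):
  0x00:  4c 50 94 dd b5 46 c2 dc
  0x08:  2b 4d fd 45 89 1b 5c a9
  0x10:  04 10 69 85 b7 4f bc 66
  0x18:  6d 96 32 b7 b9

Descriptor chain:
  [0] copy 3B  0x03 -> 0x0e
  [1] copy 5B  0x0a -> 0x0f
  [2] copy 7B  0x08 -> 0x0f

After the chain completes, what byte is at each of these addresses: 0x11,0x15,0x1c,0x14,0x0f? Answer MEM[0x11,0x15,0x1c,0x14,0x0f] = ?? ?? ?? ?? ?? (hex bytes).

#0 dst[0x0e+3] := {0xdd,0xb5,0x46}
#1 dst[0x0f+5] := {0xfd,0x45,0x89,0x1b,0xdd}
#2 dst[0x0f+7] := {0x2b,0x4d,0xfd,0x45,0x89,0x1b,0xdd}
query mem[0x11]=0xfd, mem[0x15]=0xdd, mem[0x1c]=0xb9, mem[0x14]=0x1b, mem[0x0f]=0x2b

MEM[0x11,0x15,0x1c,0x14,0x0f] = fd dd b9 1b 2b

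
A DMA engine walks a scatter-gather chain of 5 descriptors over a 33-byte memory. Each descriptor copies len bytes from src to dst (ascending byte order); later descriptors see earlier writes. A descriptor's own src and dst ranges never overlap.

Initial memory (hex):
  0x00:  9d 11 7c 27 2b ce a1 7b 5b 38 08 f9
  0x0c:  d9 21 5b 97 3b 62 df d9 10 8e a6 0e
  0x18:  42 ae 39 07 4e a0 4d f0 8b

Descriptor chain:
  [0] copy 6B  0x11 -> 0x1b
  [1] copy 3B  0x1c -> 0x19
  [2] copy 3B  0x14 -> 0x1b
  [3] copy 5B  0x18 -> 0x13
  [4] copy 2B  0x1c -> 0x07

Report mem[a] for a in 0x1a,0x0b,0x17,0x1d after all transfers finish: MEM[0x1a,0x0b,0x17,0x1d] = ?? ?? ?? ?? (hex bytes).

MEM[0x1a,0x0b,0x17,0x1d] = d9 f9 8e a6

[0] 0x11->0x1b len=6 : 62 df d9 10 8e a6
[1] 0x1c->0x19 len=3 : df d9 10
[2] 0x14->0x1b len=3 : 10 8e a6
[3] 0x18->0x13 len=5 : 42 df d9 10 8e
[4] 0x1c->0x07 len=2 : 8e a6
query mem[0x1a]=0xd9, mem[0x0b]=0xf9, mem[0x17]=0x8e, mem[0x1d]=0xa6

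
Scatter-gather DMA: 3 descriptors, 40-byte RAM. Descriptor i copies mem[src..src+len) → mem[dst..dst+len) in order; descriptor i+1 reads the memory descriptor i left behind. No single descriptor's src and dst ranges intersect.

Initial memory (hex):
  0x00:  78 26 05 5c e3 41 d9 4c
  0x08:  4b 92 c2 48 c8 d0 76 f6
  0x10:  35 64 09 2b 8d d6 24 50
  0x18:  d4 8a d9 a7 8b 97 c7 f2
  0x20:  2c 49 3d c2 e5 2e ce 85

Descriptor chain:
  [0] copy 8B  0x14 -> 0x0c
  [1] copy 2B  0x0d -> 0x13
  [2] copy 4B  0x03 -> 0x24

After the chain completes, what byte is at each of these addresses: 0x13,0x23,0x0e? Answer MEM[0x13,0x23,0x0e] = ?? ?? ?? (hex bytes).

MEM[0x13,0x23,0x0e] = d6 c2 24

#0 dst[0x0c+8] := {0x8d,0xd6,0x24,0x50,0xd4,0x8a,0xd9,0xa7}
#1 dst[0x13+2] := {0xd6,0x24}
#2 dst[0x24+4] := {0x5c,0xe3,0x41,0xd9}
query mem[0x13]=0xd6, mem[0x23]=0xc2, mem[0x0e]=0x24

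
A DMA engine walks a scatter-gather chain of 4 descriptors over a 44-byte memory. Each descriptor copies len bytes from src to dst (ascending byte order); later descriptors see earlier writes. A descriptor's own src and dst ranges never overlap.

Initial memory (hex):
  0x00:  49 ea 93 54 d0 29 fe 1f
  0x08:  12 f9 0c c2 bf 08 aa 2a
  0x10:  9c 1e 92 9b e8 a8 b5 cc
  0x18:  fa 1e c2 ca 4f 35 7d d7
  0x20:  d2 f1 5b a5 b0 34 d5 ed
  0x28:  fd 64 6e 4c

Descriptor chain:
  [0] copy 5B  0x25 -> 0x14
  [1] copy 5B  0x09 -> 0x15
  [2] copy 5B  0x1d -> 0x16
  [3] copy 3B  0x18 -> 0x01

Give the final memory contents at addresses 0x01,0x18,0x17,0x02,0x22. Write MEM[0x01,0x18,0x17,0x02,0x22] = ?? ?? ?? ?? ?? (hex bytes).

[0] 0x25->0x14 len=5 : 34 d5 ed fd 64
[1] 0x09->0x15 len=5 : f9 0c c2 bf 08
[2] 0x1d->0x16 len=5 : 35 7d d7 d2 f1
[3] 0x18->0x01 len=3 : d7 d2 f1
query mem[0x01]=0xd7, mem[0x18]=0xd7, mem[0x17]=0x7d, mem[0x02]=0xd2, mem[0x22]=0x5b

MEM[0x01,0x18,0x17,0x02,0x22] = d7 d7 7d d2 5b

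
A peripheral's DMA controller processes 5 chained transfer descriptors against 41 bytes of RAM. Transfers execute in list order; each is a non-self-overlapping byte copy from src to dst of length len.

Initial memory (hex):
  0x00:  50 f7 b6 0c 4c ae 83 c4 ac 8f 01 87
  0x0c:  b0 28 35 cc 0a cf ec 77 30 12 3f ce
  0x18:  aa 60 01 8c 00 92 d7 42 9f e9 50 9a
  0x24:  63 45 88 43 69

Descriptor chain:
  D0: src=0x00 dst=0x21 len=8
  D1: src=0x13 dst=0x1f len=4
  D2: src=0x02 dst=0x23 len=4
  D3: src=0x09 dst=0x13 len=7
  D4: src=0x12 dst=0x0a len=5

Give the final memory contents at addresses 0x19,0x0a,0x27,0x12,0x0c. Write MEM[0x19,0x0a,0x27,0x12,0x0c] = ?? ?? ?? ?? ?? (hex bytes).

MEM[0x19,0x0a,0x27,0x12,0x0c] = cc ec 83 ec 01

#0 dst[0x21+8] := {0x50,0xf7,0xb6,0x0c,0x4c,0xae,0x83,0xc4}
#1 dst[0x1f+4] := {0x77,0x30,0x12,0x3f}
#2 dst[0x23+4] := {0xb6,0x0c,0x4c,0xae}
#3 dst[0x13+7] := {0x8f,0x01,0x87,0xb0,0x28,0x35,0xcc}
#4 dst[0x0a+5] := {0xec,0x8f,0x01,0x87,0xb0}
query mem[0x19]=0xcc, mem[0x0a]=0xec, mem[0x27]=0x83, mem[0x12]=0xec, mem[0x0c]=0x01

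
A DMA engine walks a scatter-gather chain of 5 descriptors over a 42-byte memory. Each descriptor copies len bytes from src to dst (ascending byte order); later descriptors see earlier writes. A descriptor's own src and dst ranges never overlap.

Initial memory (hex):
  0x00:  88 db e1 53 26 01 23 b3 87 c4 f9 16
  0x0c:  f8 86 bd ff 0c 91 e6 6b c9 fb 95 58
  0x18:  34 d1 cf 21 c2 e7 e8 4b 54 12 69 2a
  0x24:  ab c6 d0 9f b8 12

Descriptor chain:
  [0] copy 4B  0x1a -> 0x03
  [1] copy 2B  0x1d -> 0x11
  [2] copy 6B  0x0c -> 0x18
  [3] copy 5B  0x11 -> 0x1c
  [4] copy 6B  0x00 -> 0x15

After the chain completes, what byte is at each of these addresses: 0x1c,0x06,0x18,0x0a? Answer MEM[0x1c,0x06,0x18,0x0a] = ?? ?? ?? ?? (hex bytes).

#0 dst[0x03+4] := {0xcf,0x21,0xc2,0xe7}
#1 dst[0x11+2] := {0xe7,0xe8}
#2 dst[0x18+6] := {0xf8,0x86,0xbd,0xff,0x0c,0xe7}
#3 dst[0x1c+5] := {0xe7,0xe8,0x6b,0xc9,0xfb}
#4 dst[0x15+6] := {0x88,0xdb,0xe1,0xcf,0x21,0xc2}
query mem[0x1c]=0xe7, mem[0x06]=0xe7, mem[0x18]=0xcf, mem[0x0a]=0xf9

MEM[0x1c,0x06,0x18,0x0a] = e7 e7 cf f9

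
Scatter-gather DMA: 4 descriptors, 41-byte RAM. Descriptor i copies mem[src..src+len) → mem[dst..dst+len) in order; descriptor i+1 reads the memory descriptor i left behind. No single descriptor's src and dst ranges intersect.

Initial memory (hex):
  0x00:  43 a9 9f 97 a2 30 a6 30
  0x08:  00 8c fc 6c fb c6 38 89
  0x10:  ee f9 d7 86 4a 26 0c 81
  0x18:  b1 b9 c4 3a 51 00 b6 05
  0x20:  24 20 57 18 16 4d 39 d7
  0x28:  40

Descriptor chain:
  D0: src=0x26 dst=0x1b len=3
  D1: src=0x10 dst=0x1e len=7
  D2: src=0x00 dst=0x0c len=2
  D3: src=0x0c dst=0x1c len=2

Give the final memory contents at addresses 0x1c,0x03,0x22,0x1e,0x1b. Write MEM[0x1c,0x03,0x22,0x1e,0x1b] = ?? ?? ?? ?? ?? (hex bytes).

MEM[0x1c,0x03,0x22,0x1e,0x1b] = 43 97 4a ee 39

#0 dst[0x1b+3] := {0x39,0xd7,0x40}
#1 dst[0x1e+7] := {0xee,0xf9,0xd7,0x86,0x4a,0x26,0x0c}
#2 dst[0x0c+2] := {0x43,0xa9}
#3 dst[0x1c+2] := {0x43,0xa9}
query mem[0x1c]=0x43, mem[0x03]=0x97, mem[0x22]=0x4a, mem[0x1e]=0xee, mem[0x1b]=0x39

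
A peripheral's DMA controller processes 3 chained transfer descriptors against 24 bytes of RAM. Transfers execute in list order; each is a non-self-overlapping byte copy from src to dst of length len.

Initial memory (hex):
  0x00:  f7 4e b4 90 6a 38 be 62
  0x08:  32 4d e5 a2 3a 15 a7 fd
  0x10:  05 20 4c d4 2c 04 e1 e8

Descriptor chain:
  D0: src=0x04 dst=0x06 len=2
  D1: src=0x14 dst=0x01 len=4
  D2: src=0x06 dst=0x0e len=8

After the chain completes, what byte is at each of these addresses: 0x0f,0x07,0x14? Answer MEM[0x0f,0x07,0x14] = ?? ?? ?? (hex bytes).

MEM[0x0f,0x07,0x14] = 38 38 3a

[0] 0x04->0x06 len=2 : 6a 38
[1] 0x14->0x01 len=4 : 2c 04 e1 e8
[2] 0x06->0x0e len=8 : 6a 38 32 4d e5 a2 3a 15
query mem[0x0f]=0x38, mem[0x07]=0x38, mem[0x14]=0x3a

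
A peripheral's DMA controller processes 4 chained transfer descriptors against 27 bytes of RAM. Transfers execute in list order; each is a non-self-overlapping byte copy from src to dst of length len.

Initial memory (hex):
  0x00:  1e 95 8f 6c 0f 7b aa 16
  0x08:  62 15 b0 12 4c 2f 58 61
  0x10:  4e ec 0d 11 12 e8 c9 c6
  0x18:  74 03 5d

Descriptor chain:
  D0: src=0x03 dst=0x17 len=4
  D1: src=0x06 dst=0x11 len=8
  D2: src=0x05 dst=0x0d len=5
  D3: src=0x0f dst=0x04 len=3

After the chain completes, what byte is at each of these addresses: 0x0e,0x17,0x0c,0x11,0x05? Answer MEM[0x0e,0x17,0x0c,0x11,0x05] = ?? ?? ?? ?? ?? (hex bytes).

#0 dst[0x17+4] := {0x6c,0x0f,0x7b,0xaa}
#1 dst[0x11+8] := {0xaa,0x16,0x62,0x15,0xb0,0x12,0x4c,0x2f}
#2 dst[0x0d+5] := {0x7b,0xaa,0x16,0x62,0x15}
#3 dst[0x04+3] := {0x16,0x62,0x15}
query mem[0x0e]=0xaa, mem[0x17]=0x4c, mem[0x0c]=0x4c, mem[0x11]=0x15, mem[0x05]=0x62

MEM[0x0e,0x17,0x0c,0x11,0x05] = aa 4c 4c 15 62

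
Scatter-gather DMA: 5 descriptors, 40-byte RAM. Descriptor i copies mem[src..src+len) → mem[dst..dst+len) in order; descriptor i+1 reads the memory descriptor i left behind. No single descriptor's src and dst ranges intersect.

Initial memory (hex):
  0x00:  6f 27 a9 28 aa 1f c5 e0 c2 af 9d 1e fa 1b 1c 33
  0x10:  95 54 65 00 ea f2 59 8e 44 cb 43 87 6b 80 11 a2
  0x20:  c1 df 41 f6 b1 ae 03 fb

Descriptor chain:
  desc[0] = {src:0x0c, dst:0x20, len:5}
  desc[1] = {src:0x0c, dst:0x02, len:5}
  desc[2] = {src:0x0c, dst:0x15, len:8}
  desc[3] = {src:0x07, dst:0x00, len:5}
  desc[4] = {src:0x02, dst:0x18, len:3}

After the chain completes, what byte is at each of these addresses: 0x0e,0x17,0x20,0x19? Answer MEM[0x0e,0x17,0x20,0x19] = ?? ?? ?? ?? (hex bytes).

MEM[0x0e,0x17,0x20,0x19] = 1c 1c fa 9d

[0] 0x0c->0x20 len=5 : fa 1b 1c 33 95
[1] 0x0c->0x02 len=5 : fa 1b 1c 33 95
[2] 0x0c->0x15 len=8 : fa 1b 1c 33 95 54 65 00
[3] 0x07->0x00 len=5 : e0 c2 af 9d 1e
[4] 0x02->0x18 len=3 : af 9d 1e
query mem[0x0e]=0x1c, mem[0x17]=0x1c, mem[0x20]=0xfa, mem[0x19]=0x9d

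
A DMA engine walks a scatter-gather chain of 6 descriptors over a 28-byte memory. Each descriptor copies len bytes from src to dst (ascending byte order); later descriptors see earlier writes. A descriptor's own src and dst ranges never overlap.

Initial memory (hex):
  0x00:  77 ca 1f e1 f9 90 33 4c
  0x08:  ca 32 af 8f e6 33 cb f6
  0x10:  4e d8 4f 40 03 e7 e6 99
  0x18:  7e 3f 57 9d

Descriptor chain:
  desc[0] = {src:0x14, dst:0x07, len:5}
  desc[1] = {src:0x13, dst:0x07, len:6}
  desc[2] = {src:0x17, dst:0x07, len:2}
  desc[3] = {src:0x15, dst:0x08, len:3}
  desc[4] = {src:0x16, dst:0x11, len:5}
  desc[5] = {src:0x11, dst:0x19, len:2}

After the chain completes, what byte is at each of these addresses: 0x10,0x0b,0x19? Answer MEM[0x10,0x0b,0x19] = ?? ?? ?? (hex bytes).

MEM[0x10,0x0b,0x19] = 4e 99 e6

[0] 0x14->0x07 len=5 : 03 e7 e6 99 7e
[1] 0x13->0x07 len=6 : 40 03 e7 e6 99 7e
[2] 0x17->0x07 len=2 : 99 7e
[3] 0x15->0x08 len=3 : e7 e6 99
[4] 0x16->0x11 len=5 : e6 99 7e 3f 57
[5] 0x11->0x19 len=2 : e6 99
query mem[0x10]=0x4e, mem[0x0b]=0x99, mem[0x19]=0xe6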